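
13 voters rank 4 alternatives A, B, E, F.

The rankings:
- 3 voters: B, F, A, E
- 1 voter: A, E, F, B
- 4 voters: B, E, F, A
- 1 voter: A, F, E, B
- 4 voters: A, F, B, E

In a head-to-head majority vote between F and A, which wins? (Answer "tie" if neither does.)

F

Ballots ranking F above A: 3 + 4 = 7.
Ballots ranking A above F: 13 − 7 = 6.
F wins the head-to-head 7–6.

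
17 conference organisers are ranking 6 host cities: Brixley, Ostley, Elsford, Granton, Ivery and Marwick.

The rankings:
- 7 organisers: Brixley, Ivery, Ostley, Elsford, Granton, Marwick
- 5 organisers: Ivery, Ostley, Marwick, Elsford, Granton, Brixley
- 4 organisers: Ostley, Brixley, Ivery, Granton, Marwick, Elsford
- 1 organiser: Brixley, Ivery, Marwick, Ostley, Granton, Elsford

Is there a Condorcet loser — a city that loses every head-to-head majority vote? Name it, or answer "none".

none

Pairwise majorities:
Brixley vs Ostley: 8 to 9, Ostley.
Brixley vs Elsford: Brixley wins 12–5.
Brixley vs Granton: 7+4+1 = 12 for Brixley, 5 for Granton — Brixley by 12–5.
Brixley vs Ivery: Brixley is ranked higher on 7+4+1 = 12 ballots, Ivery on 5. Brixley wins 12–5.
Brixley vs Marwick: Brixley is ranked higher on 7+4+1 = 12 ballots, Marwick on 5. Brixley wins 12–5.
Ostley–Elsford: Ostley 17–0.
Ostley vs Granton: Ostley, 17–0.
Ostley vs Ivery: Ivery, 13–4.
Ostley vs Marwick: Ostley is ranked higher on 7+5+4 = 16 ballots, Marwick on 1. Ostley wins 16–1.
Elsford vs Granton: 7+5 = 12 for Elsford, 5 for Granton — Elsford by 12–5.
Elsford vs Ivery: 0 for Elsford, 17 for Ivery — Ivery by 17–0.
Elsford vs Marwick: Marwick wins 10–7.
Granton vs Ivery: 0 for Granton, 17 for Ivery — Ivery by 17–0.
Granton vs Marwick: Granton, 11–6.
Ivery–Marwick: Ivery 17–0.
Each city has at least one pairwise win (Brixley beats Elsford; Ostley beats Brixley; Elsford beats Granton; Granton beats Marwick; Ivery beats Ostley; Marwick beats Elsford) — no Condorcet loser.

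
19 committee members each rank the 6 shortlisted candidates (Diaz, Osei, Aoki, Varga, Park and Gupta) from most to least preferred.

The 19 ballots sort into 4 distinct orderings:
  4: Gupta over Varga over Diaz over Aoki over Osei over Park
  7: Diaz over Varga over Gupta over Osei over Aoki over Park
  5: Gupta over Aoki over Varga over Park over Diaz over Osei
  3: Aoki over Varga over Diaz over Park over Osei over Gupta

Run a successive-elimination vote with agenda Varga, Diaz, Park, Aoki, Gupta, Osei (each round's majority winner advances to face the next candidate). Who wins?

Varga

Round 1: Varga vs Diaz — 12–7, Varga advances.
Round 2: Varga vs Park — 19–0, Varga advances.
Round 3: Varga vs Aoki — 11–8, Varga advances.
Round 4: Varga vs Gupta — 10–9, Varga advances.
Round 5: Varga vs Osei — 19–0, Varga advances.
Varga survives the agenda.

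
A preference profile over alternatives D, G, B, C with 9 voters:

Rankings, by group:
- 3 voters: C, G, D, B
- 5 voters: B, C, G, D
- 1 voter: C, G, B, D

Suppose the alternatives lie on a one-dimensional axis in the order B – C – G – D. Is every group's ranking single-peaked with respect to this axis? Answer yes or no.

Axis positions: B=1, C=2, G=3, D=4.
Group 1 (peak C at position 2): ranking walks positions 2-3-4-1, expanding outward from the peak — single-peaked.
Group 2 (peak B at position 1): ranking walks positions 1-2-3-4, expanding outward from the peak — single-peaked.
Group 3 (peak C at position 2): ranking walks positions 2-3-1-4, expanding outward from the peak — single-peaked.
Every ranking is single-peaked on this axis.

yes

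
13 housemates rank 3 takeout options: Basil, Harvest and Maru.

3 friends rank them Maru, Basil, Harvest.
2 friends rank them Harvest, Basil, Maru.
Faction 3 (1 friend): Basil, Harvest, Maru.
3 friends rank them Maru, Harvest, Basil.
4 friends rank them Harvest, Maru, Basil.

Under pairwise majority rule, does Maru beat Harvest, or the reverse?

Harvest

Ballots ranking Maru above Harvest: 3 + 3 = 6.
Ballots ranking Harvest above Maru: 13 − 6 = 7.
Harvest wins the head-to-head 7–6.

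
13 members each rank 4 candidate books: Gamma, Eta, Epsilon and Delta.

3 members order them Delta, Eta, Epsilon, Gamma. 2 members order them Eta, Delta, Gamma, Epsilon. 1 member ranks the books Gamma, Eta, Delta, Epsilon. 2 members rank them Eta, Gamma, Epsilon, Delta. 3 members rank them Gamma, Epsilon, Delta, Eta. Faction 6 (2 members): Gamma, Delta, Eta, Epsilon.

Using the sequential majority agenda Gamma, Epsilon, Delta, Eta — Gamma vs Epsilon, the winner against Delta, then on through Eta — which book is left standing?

Round 1: Gamma vs Epsilon — 10–3, Gamma advances.
Round 2: Gamma vs Delta — 8–5, Gamma advances.
Round 3: Gamma vs Eta — 6–7, Eta advances.
The agenda winner is Eta.

Eta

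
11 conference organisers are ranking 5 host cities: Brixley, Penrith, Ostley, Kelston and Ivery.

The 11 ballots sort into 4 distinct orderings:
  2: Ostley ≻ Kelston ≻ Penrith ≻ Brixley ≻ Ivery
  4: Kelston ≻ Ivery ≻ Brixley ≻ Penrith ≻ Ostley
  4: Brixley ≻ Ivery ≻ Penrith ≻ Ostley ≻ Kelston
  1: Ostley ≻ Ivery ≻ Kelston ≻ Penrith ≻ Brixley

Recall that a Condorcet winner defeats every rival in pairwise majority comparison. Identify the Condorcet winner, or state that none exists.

Head-to-head results (11 organisers):
Brixley vs Penrith: 4+4 = 8 for Brixley, 3 for Penrith — Brixley by 8–3.
Brixley vs Ostley: Brixley is ranked higher on 4+4 = 8 ballots, Ostley on 3. Brixley wins 8–3.
Brixley vs Kelston: Kelston wins 7–4.
Brixley–Ivery: Brixley 6–5.
Penrith–Ostley: Penrith 8–3.
Penrith vs Kelston: Penrith preferred on 4 ballots; Kelston wins 7–4.
Penrith vs Ivery: 2 for Penrith, 9 for Ivery — Ivery by 9–2.
Ostley vs Kelston: Ostley preferred on 2+4+1 = 7 ballots; Ostley wins 7–4.
Ostley vs Ivery: Ivery, 8–3.
Kelston vs Ivery: 2+4 = 6 for Kelston, 5 for Ivery — Kelston by 6–5.
Each city drops at least one matchup (Brixley loses to Kelston; Penrith loses to Brixley; Ostley loses to Brixley; Kelston loses to Ostley; Ivery loses to Brixley); the cycle Brixley → Ostley → Kelston → Brixley rules out a Condorcet winner.

none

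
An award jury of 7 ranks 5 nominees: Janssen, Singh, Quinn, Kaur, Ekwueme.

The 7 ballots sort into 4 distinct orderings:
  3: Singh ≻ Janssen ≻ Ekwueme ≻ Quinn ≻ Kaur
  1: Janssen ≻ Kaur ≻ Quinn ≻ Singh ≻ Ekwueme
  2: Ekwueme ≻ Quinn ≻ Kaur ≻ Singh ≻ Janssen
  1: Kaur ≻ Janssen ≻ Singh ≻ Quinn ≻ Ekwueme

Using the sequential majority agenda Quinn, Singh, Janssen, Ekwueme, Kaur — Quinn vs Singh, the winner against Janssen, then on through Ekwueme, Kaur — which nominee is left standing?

Round 1: Quinn vs Singh — 3–4, Singh advances.
Round 2: Singh vs Janssen — 5–2, Singh advances.
Round 3: Singh vs Ekwueme — 5–2, Singh advances.
Round 4: Singh vs Kaur — 3–4, Kaur advances.
Kaur survives the agenda.

Kaur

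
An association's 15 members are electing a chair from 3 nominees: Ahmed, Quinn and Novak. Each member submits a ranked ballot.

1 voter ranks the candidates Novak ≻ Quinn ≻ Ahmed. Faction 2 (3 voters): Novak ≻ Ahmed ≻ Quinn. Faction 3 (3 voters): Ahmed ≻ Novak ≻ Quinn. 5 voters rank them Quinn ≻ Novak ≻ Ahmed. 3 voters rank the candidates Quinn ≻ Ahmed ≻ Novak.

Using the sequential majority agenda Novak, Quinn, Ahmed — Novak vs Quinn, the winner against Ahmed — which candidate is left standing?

Quinn

Round 1: Novak vs Quinn — 7–8, Quinn advances.
Round 2: Quinn vs Ahmed — 9–6, Quinn advances.
Quinn survives the agenda.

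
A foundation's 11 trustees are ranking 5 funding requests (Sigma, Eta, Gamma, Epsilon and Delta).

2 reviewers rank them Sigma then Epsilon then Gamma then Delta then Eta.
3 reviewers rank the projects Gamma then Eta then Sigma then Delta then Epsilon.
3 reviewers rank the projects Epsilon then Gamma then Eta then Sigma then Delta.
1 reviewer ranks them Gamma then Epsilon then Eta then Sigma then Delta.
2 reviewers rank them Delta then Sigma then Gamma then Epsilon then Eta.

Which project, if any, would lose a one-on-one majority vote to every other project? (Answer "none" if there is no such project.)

Pairwise majorities:
Sigma vs Eta: Eta wins 7–4.
Sigma vs Gamma: 4 to 7, Gamma.
Sigma vs Epsilon: Sigma wins 7–4.
Sigma vs Delta: Sigma preferred on 2+3+3+1 = 9 ballots; Sigma wins 9–2.
Eta vs Gamma: 0 for Eta, 11 for Gamma — Gamma by 11–0.
Eta vs Epsilon: Epsilon wins 8–3.
Eta vs Delta: Eta is ranked higher on 3+3+1 = 7 ballots, Delta on 4. Eta wins 7–4.
Gamma vs Epsilon: Gamma, 6–5.
Gamma vs Delta: 2+3+3+1 = 9 for Gamma, 2 for Delta — Gamma by 9–2.
Epsilon vs Delta: Epsilon, 6–5.
Delta is beaten in every head-to-head and is the Condorcet loser.

Delta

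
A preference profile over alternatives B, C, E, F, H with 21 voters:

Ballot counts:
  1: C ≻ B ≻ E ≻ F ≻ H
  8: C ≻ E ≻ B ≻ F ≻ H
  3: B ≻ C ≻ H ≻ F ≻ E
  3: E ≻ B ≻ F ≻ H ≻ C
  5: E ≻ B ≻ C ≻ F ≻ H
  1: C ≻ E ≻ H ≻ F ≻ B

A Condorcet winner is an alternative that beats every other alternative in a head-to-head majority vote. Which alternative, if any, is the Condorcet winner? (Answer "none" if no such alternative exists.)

Head-to-head results (21 voters):
B vs C: 3+3+5 = 11 for B, 10 for C — B by 11–10.
B vs E: 1+3 = 4 for B, 17 for E — E by 17–4.
B vs F: B is ranked higher on 1+8+3+3+5 = 20 ballots, F on 1. B wins 20–1.
B vs H: B preferred on 1+8+3+3+5 = 20 ballots; B wins 20–1.
C vs E: 1+8+3+1 = 13 for C, 8 for E — C by 13–8.
C vs F: C is ranked higher on 1+8+3+5+1 = 18 ballots, F on 3. C wins 18–3.
C vs H: 1+8+3+5+1 = 18 for C, 3 for H — C by 18–3.
E vs F: E preferred on 1+8+3+5+1 = 18 ballots; E wins 18–3.
E vs H: E is ranked higher on 1+8+3+5+1 = 18 ballots, H on 3. E wins 18–3.
F vs H: 17 to 4, F.
No alternative is unbeaten: B loses to E; C loses to B; E loses to C; F loses to B; H loses to B. In particular B > C > E > B is a majority cycle — no Condorcet winner exists.

none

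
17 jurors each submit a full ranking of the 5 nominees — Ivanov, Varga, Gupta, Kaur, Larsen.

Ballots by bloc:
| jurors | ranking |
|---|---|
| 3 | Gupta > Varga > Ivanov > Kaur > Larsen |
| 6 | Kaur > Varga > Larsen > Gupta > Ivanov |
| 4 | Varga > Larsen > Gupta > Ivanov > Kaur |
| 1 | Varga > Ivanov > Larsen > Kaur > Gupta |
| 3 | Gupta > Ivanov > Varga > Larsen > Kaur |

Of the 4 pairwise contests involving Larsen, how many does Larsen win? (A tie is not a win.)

2

Larsen against each rival (17 jurors):
Larsen vs Ivanov: Larsen is ranked higher on 6+4 = 10 ballots, Ivanov on 7. Larsen wins 10–7.
Larsen–Varga: Varga 17–0.
Larsen–Gupta: Larsen 11–6.
Larsen vs Kaur: Kaur wins 9–8.
Larsen beats Ivanov, Gupta; loses to Varga, Kaur — 2 pairwise wins.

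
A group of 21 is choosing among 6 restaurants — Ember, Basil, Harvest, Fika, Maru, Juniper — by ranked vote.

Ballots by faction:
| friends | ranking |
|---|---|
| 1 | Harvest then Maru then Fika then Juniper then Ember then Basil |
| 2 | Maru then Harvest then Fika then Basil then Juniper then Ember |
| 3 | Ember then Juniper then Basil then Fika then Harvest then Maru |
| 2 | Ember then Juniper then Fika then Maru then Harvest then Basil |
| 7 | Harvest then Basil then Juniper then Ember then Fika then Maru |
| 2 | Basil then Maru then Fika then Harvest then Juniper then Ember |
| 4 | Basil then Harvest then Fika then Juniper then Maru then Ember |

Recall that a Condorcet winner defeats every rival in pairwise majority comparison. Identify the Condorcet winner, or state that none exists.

Harvest

Head-to-head results (21 friends):
Ember vs Basil: 6 to 15, Basil.
Ember vs Harvest: Ember is ranked higher on 3+2 = 5 ballots, Harvest on 16. Harvest wins 16–5.
Ember vs Fika: 3+2+7 = 12 for Ember, 9 for Fika — Ember by 12–9.
Ember vs Maru: 12 to 9, Ember.
Ember vs Juniper: Ember preferred on 3+2 = 5 ballots; Juniper wins 16–5.
Basil vs Harvest: 3+2+4 = 9 for Basil, 12 for Harvest — Harvest by 12–9.
Basil vs Fika: 3+7+2+4 = 16 for Basil, 5 for Fika — Basil by 16–5.
Basil vs Maru: 16 to 5, Basil.
Basil vs Juniper: Basil preferred on 2+7+2+4 = 15 ballots; Basil wins 15–6.
Harvest vs Fika: Harvest is ranked higher on 1+2+7+4 = 14 ballots, Fika on 7. Harvest wins 14–7.
Harvest vs Maru: Harvest preferred on 1+3+7+4 = 15 ballots; Harvest wins 15–6.
Harvest vs Juniper: 16 to 5, Harvest.
Fika vs Maru: Fika is ranked higher on 3+2+7+4 = 16 ballots, Maru on 5. Fika wins 16–5.
Fika vs Juniper: Fika preferred on 1+2+2+4 = 9 ballots; Juniper wins 12–9.
Maru vs Juniper: 5 to 16, Juniper.
Only Harvest has no losses; Harvest is the Condorcet winner.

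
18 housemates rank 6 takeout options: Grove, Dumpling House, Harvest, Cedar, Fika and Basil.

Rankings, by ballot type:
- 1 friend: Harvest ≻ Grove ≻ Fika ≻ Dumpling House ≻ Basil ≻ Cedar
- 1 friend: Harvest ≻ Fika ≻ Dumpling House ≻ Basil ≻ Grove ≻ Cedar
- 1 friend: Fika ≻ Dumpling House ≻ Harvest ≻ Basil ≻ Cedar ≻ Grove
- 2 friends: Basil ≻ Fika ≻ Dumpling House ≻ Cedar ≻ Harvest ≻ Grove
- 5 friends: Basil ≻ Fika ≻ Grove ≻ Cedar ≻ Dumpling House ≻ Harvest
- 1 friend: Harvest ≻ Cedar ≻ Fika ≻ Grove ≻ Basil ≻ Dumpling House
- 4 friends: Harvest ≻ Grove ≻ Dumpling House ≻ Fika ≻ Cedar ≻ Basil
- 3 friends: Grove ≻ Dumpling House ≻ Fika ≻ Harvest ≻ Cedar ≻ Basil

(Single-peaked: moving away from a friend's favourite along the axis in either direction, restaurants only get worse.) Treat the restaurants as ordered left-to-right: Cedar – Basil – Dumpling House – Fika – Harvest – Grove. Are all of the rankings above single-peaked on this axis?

Axis positions: Cedar=1, Basil=2, Dumpling House=3, Fika=4, Harvest=5, Grove=6.
Ballot type 1 (peak Harvest at position 5): ranking walks positions 5-6-4-3-2-1, expanding outward from the peak — single-peaked.
Ballot type 2 (peak Harvest at position 5): ranking walks positions 5-4-3-2-6-1, expanding outward from the peak — single-peaked.
Ballot type 3 (peak Fika at position 4): ranking walks positions 4-3-5-2-1-6, expanding outward from the peak — single-peaked.
Ballot type 4: ranking walks positions 2-4-3-1-5-6; Fika is ranked above Dumpling House even though Dumpling House lies between Fika and the peak Basil on the axis — preferences dip and rise again. Not single-peaked.
Ballot type 5: ranking walks positions 2-4-6-1-3-5; Fika is ranked above Dumpling House even though Dumpling House lies between Fika and the peak Basil on the axis — preferences dip and rise again. Not single-peaked.
Ballot type 6: ranking walks positions 5-1-4-6-2-3; Cedar is ranked above Fika even though Fika lies between Cedar and the peak Harvest on the axis — preferences dip and rise again. Not single-peaked.
Ballot type 7: ranking walks positions 5-6-3-4-1-2; Dumpling House is ranked above Fika even though Fika lies between Dumpling House and the peak Harvest on the axis — preferences dip and rise again. Not single-peaked.
Ballot type 8: ranking walks positions 6-3-4-5-1-2; Dumpling House is ranked above Harvest even though Harvest lies between Dumpling House and the peak Grove on the axis — preferences dip and rise again. Not single-peaked.
Ballot type 4 violates single-peakedness, so the profile is not single-peaked on this axis.

no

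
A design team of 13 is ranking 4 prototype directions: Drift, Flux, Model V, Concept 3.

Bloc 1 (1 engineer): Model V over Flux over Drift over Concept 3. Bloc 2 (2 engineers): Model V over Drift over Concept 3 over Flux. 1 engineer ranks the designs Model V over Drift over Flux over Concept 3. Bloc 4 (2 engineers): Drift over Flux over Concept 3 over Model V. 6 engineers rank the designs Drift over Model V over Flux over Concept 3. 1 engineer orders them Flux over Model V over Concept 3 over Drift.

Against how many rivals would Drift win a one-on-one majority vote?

Drift against each rival (13 engineers):
Drift vs Flux: Drift wins 11–2.
Drift vs Model V: Drift, 8–5.
Drift vs Concept 3: 12 to 1, Drift.
Drift beats Flux, Model V, Concept 3 — 3 pairwise wins.

3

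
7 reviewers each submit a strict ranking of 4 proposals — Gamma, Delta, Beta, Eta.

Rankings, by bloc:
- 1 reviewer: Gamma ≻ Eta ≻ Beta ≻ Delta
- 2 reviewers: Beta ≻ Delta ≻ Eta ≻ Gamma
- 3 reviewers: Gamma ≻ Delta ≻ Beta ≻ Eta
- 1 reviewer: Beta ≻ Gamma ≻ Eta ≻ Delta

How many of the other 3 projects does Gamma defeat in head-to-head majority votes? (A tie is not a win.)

Gamma against each rival (7 reviewers):
Gamma vs Delta: Gamma wins 5–2.
Gamma vs Beta: Gamma, 4–3.
Gamma vs Eta: 5 to 2, Gamma.
Gamma beats Delta, Beta, Eta — 3 pairwise wins.

3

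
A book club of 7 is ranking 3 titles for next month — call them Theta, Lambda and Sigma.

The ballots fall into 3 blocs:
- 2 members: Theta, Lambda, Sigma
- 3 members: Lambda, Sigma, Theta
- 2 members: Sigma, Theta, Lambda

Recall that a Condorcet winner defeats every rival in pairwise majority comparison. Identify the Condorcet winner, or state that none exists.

none

Head-to-head results (7 members):
Theta vs Lambda: 4 to 3, Theta.
Theta vs Sigma: 2 to 5, Sigma.
Lambda vs Sigma: Lambda preferred on 2+3 = 5 ballots; Lambda wins 5–2.
Every book loses at least once (Theta loses to Sigma; Lambda loses to Theta; Sigma loses to Lambda). The majority relation contains the cycle Theta → Lambda → Sigma → Theta, so there is no Condorcet winner.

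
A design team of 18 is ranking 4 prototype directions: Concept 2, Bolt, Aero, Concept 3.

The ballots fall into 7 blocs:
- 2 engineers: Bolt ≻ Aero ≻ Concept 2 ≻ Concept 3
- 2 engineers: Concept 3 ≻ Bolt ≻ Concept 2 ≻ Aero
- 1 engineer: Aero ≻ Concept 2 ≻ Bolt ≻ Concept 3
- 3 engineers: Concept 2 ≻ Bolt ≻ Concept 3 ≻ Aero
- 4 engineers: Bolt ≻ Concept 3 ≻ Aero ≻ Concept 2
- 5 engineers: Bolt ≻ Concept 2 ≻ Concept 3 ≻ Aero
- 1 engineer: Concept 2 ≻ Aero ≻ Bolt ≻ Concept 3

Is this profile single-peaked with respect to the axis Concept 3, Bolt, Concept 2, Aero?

no

Axis positions: Concept 3=1, Bolt=2, Concept 2=3, Aero=4.
Bloc 1: ranking walks positions 2-4-3-1; Aero is ranked above Concept 2 even though Concept 2 lies between Aero and the peak Bolt on the axis — preferences dip and rise again. Not single-peaked.
Bloc 2 (peak Concept 3 at position 1): ranking walks positions 1-2-3-4, expanding outward from the peak — single-peaked.
Bloc 3 (peak Aero at position 4): ranking walks positions 4-3-2-1, expanding outward from the peak — single-peaked.
Bloc 4 (peak Concept 2 at position 3): ranking walks positions 3-2-1-4, expanding outward from the peak — single-peaked.
Bloc 5: ranking walks positions 2-1-4-3; Aero is ranked above Concept 2 even though Concept 2 lies between Aero and the peak Bolt on the axis — preferences dip and rise again. Not single-peaked.
Bloc 6 (peak Bolt at position 2): ranking walks positions 2-3-1-4, expanding outward from the peak — single-peaked.
Bloc 7 (peak Concept 2 at position 3): ranking walks positions 3-4-2-1, expanding outward from the peak — single-peaked.
Bloc 1 violates single-peakedness, so the profile is not single-peaked on this axis.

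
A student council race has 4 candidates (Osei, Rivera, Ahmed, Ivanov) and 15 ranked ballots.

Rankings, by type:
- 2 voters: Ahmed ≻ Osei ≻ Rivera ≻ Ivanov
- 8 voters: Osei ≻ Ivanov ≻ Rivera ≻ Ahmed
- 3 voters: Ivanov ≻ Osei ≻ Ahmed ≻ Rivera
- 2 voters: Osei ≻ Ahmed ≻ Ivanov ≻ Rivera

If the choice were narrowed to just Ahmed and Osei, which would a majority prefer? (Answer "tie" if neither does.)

Osei

Ballots ranking Ahmed above Osei: 2.
Ballots ranking Osei above Ahmed: 15 − 2 = 13.
Osei wins the head-to-head 13–2.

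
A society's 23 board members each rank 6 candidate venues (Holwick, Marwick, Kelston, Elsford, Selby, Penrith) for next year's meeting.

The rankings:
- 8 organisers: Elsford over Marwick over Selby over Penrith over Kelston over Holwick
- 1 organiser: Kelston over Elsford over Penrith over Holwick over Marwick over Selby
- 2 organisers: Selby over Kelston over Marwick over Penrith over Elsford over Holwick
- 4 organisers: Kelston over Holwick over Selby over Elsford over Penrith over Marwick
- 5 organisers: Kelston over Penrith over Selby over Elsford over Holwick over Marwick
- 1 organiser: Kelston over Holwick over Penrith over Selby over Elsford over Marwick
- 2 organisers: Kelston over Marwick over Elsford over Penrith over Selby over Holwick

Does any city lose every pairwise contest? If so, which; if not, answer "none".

Pairwise majorities:
Holwick vs Marwick: 11 to 12, Marwick.
Holwick vs Kelston: Kelston, 23–0.
Holwick vs Elsford: Holwick preferred on 4+1 = 5 ballots; Elsford wins 18–5.
Holwick–Selby: Selby 17–6.
Holwick vs Penrith: 4+1 = 5 for Holwick, 18 for Penrith — Penrith by 18–5.
Marwick–Kelston: Kelston 15–8.
Marwick vs Elsford: 2+2 = 4 for Marwick, 19 for Elsford — Elsford by 19–4.
Marwick–Selby: Selby 12–11.
Marwick vs Penrith: 8+2+2 = 12 for Marwick, 11 for Penrith — Marwick by 12–11.
Kelston vs Elsford: Kelston, 15–8.
Kelston vs Selby: Kelston is ranked higher on 1+4+5+1+2 = 13 ballots, Selby on 10. Kelston wins 13–10.
Kelston vs Penrith: Kelston is ranked higher on 1+2+4+5+1+2 = 15 ballots, Penrith on 8. Kelston wins 15–8.
Elsford–Selby: Selby 12–11.
Elsford vs Penrith: Elsford wins 15–8.
Selby vs Penrith: Selby wins 14–9.
Only Holwick has no wins; Holwick is the Condorcet loser.

Holwick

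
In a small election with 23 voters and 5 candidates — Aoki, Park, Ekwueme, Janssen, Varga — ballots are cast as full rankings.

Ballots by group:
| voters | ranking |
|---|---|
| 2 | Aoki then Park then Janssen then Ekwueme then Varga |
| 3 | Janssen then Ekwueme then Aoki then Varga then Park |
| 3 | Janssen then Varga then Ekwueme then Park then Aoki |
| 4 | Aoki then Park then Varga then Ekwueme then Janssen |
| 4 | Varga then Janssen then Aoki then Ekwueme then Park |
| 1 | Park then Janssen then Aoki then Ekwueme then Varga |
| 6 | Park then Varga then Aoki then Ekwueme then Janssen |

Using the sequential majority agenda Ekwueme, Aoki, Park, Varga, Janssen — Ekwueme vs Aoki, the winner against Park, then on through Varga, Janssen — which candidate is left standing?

Varga

Round 1: Ekwueme vs Aoki — 6–17, Aoki advances.
Round 2: Aoki vs Park — 13–10, Aoki advances.
Round 3: Aoki vs Varga — 10–13, Varga advances.
Round 4: Varga vs Janssen — 14–9, Varga advances.
The agenda winner is Varga.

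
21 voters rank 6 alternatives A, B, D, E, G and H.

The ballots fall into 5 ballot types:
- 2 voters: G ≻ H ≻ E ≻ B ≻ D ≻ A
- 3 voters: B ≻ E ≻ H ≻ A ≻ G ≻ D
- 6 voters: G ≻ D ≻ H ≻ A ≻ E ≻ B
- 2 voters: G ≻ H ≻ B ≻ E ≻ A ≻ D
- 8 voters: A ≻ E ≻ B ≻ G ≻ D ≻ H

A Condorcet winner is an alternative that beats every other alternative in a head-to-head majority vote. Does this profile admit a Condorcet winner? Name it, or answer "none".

none

Head-to-head results (21 voters):
A vs B: A wins 14–7.
A vs D: 13 to 8, A.
A vs E: A, 14–7.
A vs G: 3+8 = 11 for A, 10 for G — A by 11–10.
A vs H: H wins 13–8.
B vs D: 2+3+2+8 = 15 for B, 6 for D — B by 15–6.
B vs E: B preferred on 3+2 = 5 ballots; E wins 16–5.
B vs G: B, 11–10.
B vs H: B wins 11–10.
D vs E: E, 15–6.
D vs G: D preferred on 0 ballots; G wins 21–0.
D vs H: 6+8 = 14 for D, 7 for H — D by 14–7.
E vs G: E preferred on 3+8 = 11 ballots; E wins 11–10.
E vs H: E, 11–10.
G vs H: 2+6+2+8 = 18 for G, 3 for H — G by 18–3.
Each alternative drops at least one matchup (A loses to H; B loses to A; D loses to A; E loses to A; G loses to A; H loses to B); the cycle A beats B beats H beats A rules out a Condorcet winner.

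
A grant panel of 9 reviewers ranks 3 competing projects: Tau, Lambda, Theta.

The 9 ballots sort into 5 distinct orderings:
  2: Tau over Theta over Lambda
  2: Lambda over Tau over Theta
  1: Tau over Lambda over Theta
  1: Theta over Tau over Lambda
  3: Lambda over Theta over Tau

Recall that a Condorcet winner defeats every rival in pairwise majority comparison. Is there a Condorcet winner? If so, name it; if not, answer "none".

Lambda

Head-to-head results (9 reviewers):
Tau–Lambda: Lambda 5–4.
Tau vs Theta: Tau wins 5–4.
Lambda vs Theta: Lambda wins 6–3.
Lambda wins every pairwise contest, so Lambda is the Condorcet winner.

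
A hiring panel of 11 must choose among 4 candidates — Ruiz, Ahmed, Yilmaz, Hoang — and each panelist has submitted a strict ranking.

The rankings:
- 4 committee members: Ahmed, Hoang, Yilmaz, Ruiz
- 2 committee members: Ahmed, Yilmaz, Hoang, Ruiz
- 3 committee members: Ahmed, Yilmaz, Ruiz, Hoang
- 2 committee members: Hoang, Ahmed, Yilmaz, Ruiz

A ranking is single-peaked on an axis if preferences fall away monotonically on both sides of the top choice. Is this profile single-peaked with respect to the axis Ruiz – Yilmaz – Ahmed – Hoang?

Axis positions: Ruiz=1, Yilmaz=2, Ahmed=3, Hoang=4.
Type 1 (peak Ahmed at position 3): ranking walks positions 3-4-2-1, expanding outward from the peak — single-peaked.
Type 2 (peak Ahmed at position 3): ranking walks positions 3-2-4-1, expanding outward from the peak — single-peaked.
Type 3 (peak Ahmed at position 3): ranking walks positions 3-2-1-4, expanding outward from the peak — single-peaked.
Type 4 (peak Hoang at position 4): ranking walks positions 4-3-2-1, expanding outward from the peak — single-peaked.
Every ranking is single-peaked on this axis.

yes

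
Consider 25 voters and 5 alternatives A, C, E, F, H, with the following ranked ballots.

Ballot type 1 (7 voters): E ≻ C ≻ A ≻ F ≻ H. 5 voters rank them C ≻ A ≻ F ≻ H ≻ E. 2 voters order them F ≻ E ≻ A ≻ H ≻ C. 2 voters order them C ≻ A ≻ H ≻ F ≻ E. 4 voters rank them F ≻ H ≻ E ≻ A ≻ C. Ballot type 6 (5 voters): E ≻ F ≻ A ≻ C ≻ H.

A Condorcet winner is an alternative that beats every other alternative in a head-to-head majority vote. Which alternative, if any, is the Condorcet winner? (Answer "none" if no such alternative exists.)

none

Pairwise majorities:
A vs C: 2+4+5 = 11 for A, 14 for C — C by 14–11.
A vs E: 7 to 18, E.
A vs F: 7+5+2 = 14 for A, 11 for F — A by 14–11.
A vs H: A is ranked higher on 7+5+2+2+5 = 21 ballots, H on 4. A wins 21–4.
C vs E: C is ranked higher on 5+2 = 7 ballots, E on 18. E wins 18–7.
C vs F: 14 to 11, C.
C vs H: C preferred on 7+5+2+5 = 19 ballots; C wins 19–6.
E vs F: 7+5 = 12 for E, 13 for F — F by 13–12.
E vs H: E preferred on 7+2+5 = 14 ballots; E wins 14–11.
F vs H: F preferred on 7+5+2+4+5 = 23 ballots; F wins 23–2.
Every alternative loses at least once (A loses to C; C loses to E; E loses to F; F loses to A; H loses to A). The majority relation contains the cycle A → F → E → A, so there is no Condorcet winner.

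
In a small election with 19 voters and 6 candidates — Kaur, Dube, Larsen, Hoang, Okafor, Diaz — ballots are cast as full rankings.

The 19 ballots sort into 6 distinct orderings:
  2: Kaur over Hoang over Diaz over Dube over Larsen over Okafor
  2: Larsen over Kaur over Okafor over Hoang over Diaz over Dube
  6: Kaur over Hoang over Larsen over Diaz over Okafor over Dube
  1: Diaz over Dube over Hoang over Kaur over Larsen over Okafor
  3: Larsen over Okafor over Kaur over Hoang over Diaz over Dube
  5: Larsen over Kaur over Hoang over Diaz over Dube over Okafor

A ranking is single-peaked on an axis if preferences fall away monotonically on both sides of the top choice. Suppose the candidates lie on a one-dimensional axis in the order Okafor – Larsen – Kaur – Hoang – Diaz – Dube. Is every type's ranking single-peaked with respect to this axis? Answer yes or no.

yes

Axis positions: Okafor=1, Larsen=2, Kaur=3, Hoang=4, Diaz=5, Dube=6.
Type 1 (peak Kaur at position 3): ranking walks positions 3-4-5-6-2-1, expanding outward from the peak — single-peaked.
Type 2 (peak Larsen at position 2): ranking walks positions 2-3-1-4-5-6, expanding outward from the peak — single-peaked.
Type 3 (peak Kaur at position 3): ranking walks positions 3-4-2-5-1-6, expanding outward from the peak — single-peaked.
Type 4 (peak Diaz at position 5): ranking walks positions 5-6-4-3-2-1, expanding outward from the peak — single-peaked.
Type 5 (peak Larsen at position 2): ranking walks positions 2-1-3-4-5-6, expanding outward from the peak — single-peaked.
Type 6 (peak Larsen at position 2): ranking walks positions 2-3-4-5-6-1, expanding outward from the peak — single-peaked.
Every ranking is single-peaked on this axis.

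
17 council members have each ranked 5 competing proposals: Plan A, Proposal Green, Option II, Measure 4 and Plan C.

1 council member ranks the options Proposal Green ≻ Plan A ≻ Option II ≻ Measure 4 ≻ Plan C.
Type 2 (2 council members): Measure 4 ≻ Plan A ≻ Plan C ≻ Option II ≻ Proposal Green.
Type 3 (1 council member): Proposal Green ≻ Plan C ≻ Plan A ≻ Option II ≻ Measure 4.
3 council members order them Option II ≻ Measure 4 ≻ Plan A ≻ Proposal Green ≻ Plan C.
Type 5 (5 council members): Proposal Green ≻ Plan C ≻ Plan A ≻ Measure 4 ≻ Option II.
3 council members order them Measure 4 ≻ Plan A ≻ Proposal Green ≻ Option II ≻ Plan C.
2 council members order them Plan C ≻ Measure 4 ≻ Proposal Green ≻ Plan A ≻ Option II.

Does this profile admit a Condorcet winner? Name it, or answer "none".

Measure 4

Pairwise majorities:
Plan A vs Proposal Green: Proposal Green, 9–8.
Plan A–Option II: Plan A 14–3.
Plan A vs Measure 4: Measure 4, 10–7.
Plan A vs Plan C: Plan A, 9–8.
Proposal Green vs Option II: Proposal Green, 12–5.
Proposal Green–Measure 4: Measure 4 10–7.
Proposal Green vs Plan C: Proposal Green, 13–4.
Option II–Measure 4: Measure 4 12–5.
Option II vs Plan C: Plan C, 10–7.
Measure 4 vs Plan C: Measure 4, 9–8.
Measure 4 wins every pairwise contest, so Measure 4 is the Condorcet winner.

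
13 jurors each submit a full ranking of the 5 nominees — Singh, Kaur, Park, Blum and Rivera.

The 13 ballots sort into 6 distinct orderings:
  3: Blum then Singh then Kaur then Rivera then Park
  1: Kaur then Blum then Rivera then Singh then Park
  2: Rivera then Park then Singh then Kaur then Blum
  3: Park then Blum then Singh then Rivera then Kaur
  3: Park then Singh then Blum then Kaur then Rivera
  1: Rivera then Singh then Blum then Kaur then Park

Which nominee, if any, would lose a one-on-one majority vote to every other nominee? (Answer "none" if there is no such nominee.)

Pairwise majorities:
Singh vs Kaur: 12 to 1, Singh.
Singh–Park: Park 8–5.
Singh vs Blum: Blum wins 7–6.
Singh vs Rivera: Singh is ranked higher on 3+3+3 = 9 ballots, Rivera on 4. Singh wins 9–4.
Kaur vs Park: 3+1+1 = 5 for Kaur, 8 for Park — Park by 8–5.
Kaur vs Blum: Blum wins 10–3.
Kaur vs Rivera: 7 to 6, Kaur.
Park–Blum: Park 8–5.
Park vs Rivera: 6 to 7, Rivera.
Blum–Rivera: Blum 10–3.
Each nominee has at least one pairwise win (Singh beats Kaur; Kaur beats Rivera; Park beats Singh; Blum beats Singh; Rivera beats Park) — no Condorcet loser.

none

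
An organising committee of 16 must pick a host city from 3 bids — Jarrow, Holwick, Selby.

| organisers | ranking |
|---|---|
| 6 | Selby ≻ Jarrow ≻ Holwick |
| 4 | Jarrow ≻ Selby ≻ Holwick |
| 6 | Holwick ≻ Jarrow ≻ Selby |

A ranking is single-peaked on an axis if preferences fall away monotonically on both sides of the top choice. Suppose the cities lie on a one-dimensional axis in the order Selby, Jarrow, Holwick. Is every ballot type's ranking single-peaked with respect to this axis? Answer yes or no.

Axis positions: Selby=1, Jarrow=2, Holwick=3.
Ballot type 1 (peak Selby at position 1): ranking walks positions 1-2-3, expanding outward from the peak — single-peaked.
Ballot type 2 (peak Jarrow at position 2): ranking walks positions 2-1-3, expanding outward from the peak — single-peaked.
Ballot type 3 (peak Holwick at position 3): ranking walks positions 3-2-1, expanding outward from the peak — single-peaked.
Every ranking is single-peaked on this axis.

yes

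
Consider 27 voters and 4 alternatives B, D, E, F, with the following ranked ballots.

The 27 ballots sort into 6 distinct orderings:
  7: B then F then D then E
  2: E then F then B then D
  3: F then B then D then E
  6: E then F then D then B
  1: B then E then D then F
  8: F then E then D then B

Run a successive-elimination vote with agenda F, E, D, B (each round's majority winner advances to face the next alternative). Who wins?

F

Round 1: F vs E — 18–9, F advances.
Round 2: F vs D — 26–1, F advances.
Round 3: F vs B — 19–8, F advances.
F survives the agenda.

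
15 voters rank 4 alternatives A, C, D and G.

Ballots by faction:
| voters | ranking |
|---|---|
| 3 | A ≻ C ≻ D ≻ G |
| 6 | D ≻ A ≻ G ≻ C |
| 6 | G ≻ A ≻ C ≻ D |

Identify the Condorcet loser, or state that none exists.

Pairwise majorities:
A vs C: A is ranked higher on 3+6+6 = 15 ballots, C on 0. A wins 15–0.
A vs D: A wins 9–6.
A vs G: A, 9–6.
C–D: C 9–6.
C vs G: 3 to 12, G.
D vs G: D, 9–6.
Each alternative has at least one pairwise win (A beats C; C beats D; D beats G; G beats C) — no Condorcet loser.

none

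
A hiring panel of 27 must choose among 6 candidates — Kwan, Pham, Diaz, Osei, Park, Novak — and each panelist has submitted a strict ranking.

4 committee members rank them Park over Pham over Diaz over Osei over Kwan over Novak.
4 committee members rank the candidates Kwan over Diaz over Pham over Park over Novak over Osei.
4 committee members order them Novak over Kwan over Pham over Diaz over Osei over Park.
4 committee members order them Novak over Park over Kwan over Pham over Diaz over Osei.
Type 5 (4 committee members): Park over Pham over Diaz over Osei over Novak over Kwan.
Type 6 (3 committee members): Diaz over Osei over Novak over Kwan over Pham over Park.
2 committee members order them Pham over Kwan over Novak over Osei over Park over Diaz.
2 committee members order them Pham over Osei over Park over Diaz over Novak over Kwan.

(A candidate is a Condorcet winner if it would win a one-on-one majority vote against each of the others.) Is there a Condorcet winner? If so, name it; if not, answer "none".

none

Head-to-head results (27 committee members):
Kwan vs Pham: 4+4+4+3 = 15 for Kwan, 12 for Pham — Kwan by 15–12.
Kwan vs Diaz: Kwan, 14–13.
Kwan vs Osei: Kwan preferred on 4+4+4+2 = 14 ballots; Kwan wins 14–13.
Kwan vs Park: Park, 14–13.
Kwan vs Novak: Kwan is ranked higher on 4+4+2 = 10 ballots, Novak on 17. Novak wins 17–10.
Pham–Diaz: Pham 20–7.
Pham vs Osei: Pham, 24–3.
Pham vs Park: Pham is ranked higher on 4+4+3+2+2 = 15 ballots, Park on 12. Pham wins 15–12.
Pham vs Novak: Pham wins 16–11.
Diaz vs Osei: Diaz, 23–4.
Diaz vs Park: Park wins 16–11.
Diaz vs Novak: Diaz wins 17–10.
Osei vs Park: Osei preferred on 4+3+2+2 = 11 ballots; Park wins 16–11.
Osei vs Novak: Novak, 14–13.
Park vs Novak: Park preferred on 4+4+4+2 = 14 ballots; Park wins 14–13.
Every candidate loses at least once (Kwan loses to Park; Pham loses to Kwan; Diaz loses to Kwan; Osei loses to Kwan; Park loses to Pham; Novak loses to Pham). The majority relation contains the cycle Kwan → Pham → Park → Kwan, so there is no Condorcet winner.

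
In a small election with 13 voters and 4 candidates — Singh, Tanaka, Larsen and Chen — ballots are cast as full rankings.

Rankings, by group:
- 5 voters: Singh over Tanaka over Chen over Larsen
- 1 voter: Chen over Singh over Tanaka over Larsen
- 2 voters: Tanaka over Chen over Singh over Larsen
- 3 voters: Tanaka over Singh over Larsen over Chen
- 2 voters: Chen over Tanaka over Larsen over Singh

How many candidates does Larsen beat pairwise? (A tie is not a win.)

0

Larsen against each rival (13 voters):
Larsen vs Singh: Singh, 11–2.
Larsen vs Tanaka: Tanaka, 13–0.
Larsen vs Chen: Chen wins 10–3.
Larsen beats no one; loses to Singh, Tanaka, Chen — 0 pairwise wins.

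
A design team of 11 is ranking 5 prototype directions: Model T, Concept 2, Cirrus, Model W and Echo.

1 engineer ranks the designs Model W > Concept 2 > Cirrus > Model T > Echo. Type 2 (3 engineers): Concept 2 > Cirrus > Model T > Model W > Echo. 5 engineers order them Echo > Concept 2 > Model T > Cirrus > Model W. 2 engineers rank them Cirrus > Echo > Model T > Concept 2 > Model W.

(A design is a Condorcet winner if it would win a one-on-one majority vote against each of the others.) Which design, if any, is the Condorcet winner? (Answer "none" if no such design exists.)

Head-to-head results (11 engineers):
Model T vs Concept 2: Concept 2, 9–2.
Model T vs Cirrus: Cirrus wins 6–5.
Model T vs Model W: Model T wins 10–1.
Model T–Echo: Echo 7–4.
Concept 2 vs Cirrus: Concept 2 wins 9–2.
Concept 2 vs Model W: Concept 2, 10–1.
Concept 2 vs Echo: Echo wins 7–4.
Cirrus vs Model W: Cirrus, 10–1.
Cirrus vs Echo: Cirrus, 6–5.
Model W vs Echo: Echo, 7–4.
Each design drops at least one matchup (Model T loses to Concept 2; Concept 2 loses to Echo; Cirrus loses to Concept 2; Model W loses to Model T; Echo loses to Cirrus); the cycle Concept 2 → Cirrus → Echo → Concept 2 rules out a Condorcet winner.

none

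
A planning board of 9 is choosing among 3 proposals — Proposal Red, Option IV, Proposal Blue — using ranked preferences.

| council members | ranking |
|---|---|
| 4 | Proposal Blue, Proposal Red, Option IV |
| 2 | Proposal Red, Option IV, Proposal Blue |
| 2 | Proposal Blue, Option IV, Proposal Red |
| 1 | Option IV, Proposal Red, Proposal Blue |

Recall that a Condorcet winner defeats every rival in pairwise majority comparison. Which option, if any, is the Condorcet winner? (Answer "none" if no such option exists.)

Check each pair by majority over 9 ballots:
Proposal Red vs Option IV: Proposal Red preferred on 4+2 = 6 ballots; Proposal Red wins 6–3.
Proposal Red vs Proposal Blue: 3 to 6, Proposal Blue.
Option IV vs Proposal Blue: Option IV preferred on 2+1 = 3 ballots; Proposal Blue wins 6–3.
Proposal Blue wins every pairwise contest, so Proposal Blue is the Condorcet winner.

Proposal Blue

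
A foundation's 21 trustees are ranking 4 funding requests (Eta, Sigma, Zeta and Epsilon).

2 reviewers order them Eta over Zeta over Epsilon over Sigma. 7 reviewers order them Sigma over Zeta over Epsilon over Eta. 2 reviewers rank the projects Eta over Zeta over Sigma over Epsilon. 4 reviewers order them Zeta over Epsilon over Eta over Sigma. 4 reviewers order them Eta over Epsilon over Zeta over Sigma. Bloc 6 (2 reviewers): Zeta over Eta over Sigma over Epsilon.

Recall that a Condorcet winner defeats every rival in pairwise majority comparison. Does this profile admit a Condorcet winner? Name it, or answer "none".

Zeta

Pairwise majorities:
Eta vs Sigma: Eta wins 14–7.
Eta vs Zeta: Zeta, 13–8.
Eta–Epsilon: Epsilon 11–10.
Sigma vs Zeta: 7 for Sigma, 14 for Zeta — Zeta by 14–7.
Sigma–Epsilon: Sigma 11–10.
Zeta vs Epsilon: 2+7+2+4+2 = 17 for Zeta, 4 for Epsilon — Zeta by 17–4.
Zeta defeats every rival head-to-head and is the Condorcet winner.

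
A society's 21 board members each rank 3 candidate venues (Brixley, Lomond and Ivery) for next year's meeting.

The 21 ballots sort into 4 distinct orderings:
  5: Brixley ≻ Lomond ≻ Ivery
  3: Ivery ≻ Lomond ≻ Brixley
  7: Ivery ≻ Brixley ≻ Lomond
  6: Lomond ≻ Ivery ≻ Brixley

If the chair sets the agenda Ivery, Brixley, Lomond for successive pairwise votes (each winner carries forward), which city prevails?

Lomond

Round 1: Ivery vs Brixley — 16–5, Ivery advances.
Round 2: Ivery vs Lomond — 10–11, Lomond advances.
The agenda winner is Lomond.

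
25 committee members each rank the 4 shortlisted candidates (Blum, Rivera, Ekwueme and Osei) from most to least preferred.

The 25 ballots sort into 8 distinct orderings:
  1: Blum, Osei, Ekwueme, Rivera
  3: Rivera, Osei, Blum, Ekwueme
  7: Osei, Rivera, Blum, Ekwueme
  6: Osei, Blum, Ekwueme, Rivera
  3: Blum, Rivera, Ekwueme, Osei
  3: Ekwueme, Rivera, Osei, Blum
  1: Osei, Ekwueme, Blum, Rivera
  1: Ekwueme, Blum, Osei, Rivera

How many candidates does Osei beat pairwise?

Osei against each rival (25 committee members):
Osei vs Blum: Osei wins 20–5.
Osei vs Rivera: Osei is ranked higher on 1+7+6+1+1 = 16 ballots, Rivera on 9. Osei wins 16–9.
Osei–Ekwueme: Osei 18–7.
Osei beats Blum, Rivera, Ekwueme — 3 pairwise wins.

3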